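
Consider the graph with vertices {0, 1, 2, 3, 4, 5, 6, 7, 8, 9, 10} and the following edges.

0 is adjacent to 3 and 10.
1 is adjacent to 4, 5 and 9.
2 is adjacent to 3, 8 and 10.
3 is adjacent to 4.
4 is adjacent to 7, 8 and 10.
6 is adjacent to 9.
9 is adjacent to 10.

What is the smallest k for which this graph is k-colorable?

2 and 10 are adjacent, so at least 2 colors are needed.
2 colors suffice: color red → {0, 2, 4, 5, 9}; color blue → {1, 3, 6, 7, 8, 10}. Each edge has distinct colors on its endpoints.

2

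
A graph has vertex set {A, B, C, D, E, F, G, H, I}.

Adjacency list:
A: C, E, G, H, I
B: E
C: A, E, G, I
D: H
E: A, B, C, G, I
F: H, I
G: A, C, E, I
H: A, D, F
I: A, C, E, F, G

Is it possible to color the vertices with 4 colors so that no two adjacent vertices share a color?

A, C, E, G, I are mutually adjacent (a clique of size 5), so at least 5 colors are needed.
So 4 colors are not enough.

No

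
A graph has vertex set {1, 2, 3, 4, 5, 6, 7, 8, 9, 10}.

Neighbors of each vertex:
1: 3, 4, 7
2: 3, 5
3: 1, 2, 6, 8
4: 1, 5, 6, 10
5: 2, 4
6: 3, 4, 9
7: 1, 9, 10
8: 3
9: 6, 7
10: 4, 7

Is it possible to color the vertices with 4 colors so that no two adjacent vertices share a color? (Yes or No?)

The chromatic number is 3. The cycle 2-3-6-4-5-2 has odd length 5, so it cannot be 2-colored; at least 3 colors are needed.
3 colors suffice: 1=blue, 2=blue, 3=red, 4=red, 5=green, 6=blue, 7=red, 8=blue, 9=green, 10=blue.
Since 4 ≥ 3, a proper 4-coloring certainly exists.

Yes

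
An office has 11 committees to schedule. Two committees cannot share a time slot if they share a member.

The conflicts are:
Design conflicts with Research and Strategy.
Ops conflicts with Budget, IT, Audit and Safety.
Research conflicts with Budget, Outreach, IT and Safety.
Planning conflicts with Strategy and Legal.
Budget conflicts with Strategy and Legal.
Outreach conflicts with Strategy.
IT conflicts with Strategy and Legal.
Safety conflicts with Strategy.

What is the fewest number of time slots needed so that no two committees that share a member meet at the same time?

2

Research and IT conflict, so at least 2 time slots are needed.
2 time slots suffice: time slot 1 → {Ops, Research, Strategy, Legal}; time slot 2 → {Design, Planning, Budget, Outreach, IT, Audit, Safety}. Every pair that conflicts lands in different time slots.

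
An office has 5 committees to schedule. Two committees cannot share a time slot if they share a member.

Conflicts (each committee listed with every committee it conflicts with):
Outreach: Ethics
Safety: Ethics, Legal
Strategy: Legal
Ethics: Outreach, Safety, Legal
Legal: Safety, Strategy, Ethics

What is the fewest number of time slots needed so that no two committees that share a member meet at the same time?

Safety, Ethics, Legal all conflict with each other, so at least 3 time slots are needed.
3 time slots suffice: time slot 1 → {Strategy, Ethics}; time slot 2 → {Outreach, Legal}; time slot 3 → {Safety}. No two conflicting committees share a time slot.

3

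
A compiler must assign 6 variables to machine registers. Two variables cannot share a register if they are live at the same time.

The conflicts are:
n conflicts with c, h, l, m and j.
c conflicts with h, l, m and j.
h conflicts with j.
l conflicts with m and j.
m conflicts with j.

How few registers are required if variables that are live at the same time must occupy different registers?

5

n, c, l, m, j all conflict with each other, so at least 5 registers are needed.
5 registers suffice: register 1 → {c}; register 2 → {n}; register 3 → {j}; register 4 → {h, m}; register 5 → {l}. Each listed conflict is separated.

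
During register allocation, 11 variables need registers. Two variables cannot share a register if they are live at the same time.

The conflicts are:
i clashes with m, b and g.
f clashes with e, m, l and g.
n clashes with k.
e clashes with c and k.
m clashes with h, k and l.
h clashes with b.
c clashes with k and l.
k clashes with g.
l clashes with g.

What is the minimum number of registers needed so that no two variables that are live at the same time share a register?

3

f, m, l pairwise conflict, so at least 3 registers are needed.
3 registers suffice: register 1 → {n, m, c, b, g}; register 2 → {i, f, h, k}; register 3 → {e, l}. Every pair that conflicts lands in different registers.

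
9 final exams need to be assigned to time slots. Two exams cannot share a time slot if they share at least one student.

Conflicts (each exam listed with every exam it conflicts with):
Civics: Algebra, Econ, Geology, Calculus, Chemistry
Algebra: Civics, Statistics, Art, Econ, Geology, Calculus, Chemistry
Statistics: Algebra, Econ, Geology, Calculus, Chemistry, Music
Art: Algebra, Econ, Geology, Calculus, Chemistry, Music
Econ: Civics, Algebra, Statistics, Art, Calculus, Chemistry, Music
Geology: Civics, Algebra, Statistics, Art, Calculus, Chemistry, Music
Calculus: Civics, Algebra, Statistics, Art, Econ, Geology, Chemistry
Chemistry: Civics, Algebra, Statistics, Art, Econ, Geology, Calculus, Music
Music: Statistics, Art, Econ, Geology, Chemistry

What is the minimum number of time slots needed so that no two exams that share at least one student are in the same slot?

5

Civics, Algebra, Econ, Calculus, Chemistry all conflict with each other, so at least 5 time slots are needed.
5 time slots suffice: time slot 1 → {Chemistry}; time slot 2 → {Algebra, Music}; time slot 3 → {Econ, Geology}; time slot 4 → {Calculus}; time slot 5 → {Civics, Statistics, Art}. Every pair that conflicts lands in different time slots.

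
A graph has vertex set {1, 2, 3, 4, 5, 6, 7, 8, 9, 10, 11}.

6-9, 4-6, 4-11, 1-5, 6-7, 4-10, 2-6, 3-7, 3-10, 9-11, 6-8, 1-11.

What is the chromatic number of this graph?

3

The cycle 4-10-3-7-6-4 has odd length 5, so it cannot be 2-colored; at least 3 colors are needed.
3 colors suffice: color red → {3, 5, 6, 11}; color blue → {1, 2, 4, 7, 8, 9}; color green → {10}. Every edge joins two different colors.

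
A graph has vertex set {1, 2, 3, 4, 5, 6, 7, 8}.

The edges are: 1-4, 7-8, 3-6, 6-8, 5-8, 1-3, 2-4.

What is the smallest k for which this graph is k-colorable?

2

3 and 6 are adjacent, so at least 2 colors are needed.
One proper 2-coloring: 1=blue, 2=blue, 3=red, 4=red, 5=blue, 6=blue, 7=blue, 8=red. No two adjacent vertices share a color.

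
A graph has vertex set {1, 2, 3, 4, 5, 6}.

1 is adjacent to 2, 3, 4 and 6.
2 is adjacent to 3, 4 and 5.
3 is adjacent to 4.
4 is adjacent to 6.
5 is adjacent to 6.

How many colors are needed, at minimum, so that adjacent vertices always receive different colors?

4

1, 2, 3, 4 are pairwise adjacent (a clique of size 4), so at least 4 colors are needed.
4 colors suffice: color a → {1, 5}; color b → {2, 6}; color c → {4}; color d → {3}. No two adjacent vertices share a color.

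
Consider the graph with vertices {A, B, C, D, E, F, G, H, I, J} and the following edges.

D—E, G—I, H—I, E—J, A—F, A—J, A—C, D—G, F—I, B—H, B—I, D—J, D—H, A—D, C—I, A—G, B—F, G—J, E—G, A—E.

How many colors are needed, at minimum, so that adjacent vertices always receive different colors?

5

A, D, E, G, J are mutually adjacent (a clique of size 5), so at least 5 colors are needed.
One proper 5-coloring: A=1, B=3, C=2, D=3, E=4, F=2, G=2, H=2, I=1, J=5. No two adjacent vertices share a color.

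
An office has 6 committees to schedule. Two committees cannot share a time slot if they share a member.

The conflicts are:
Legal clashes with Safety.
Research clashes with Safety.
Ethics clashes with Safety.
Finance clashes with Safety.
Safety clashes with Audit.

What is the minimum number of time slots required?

Research and Safety conflict, so at least 2 time slots are needed.
2 time slots suffice: time slot 1 → {Safety}; time slot 2 → {Legal, Research, Ethics, Finance, Audit}. No two conflicting committees share a time slot.

2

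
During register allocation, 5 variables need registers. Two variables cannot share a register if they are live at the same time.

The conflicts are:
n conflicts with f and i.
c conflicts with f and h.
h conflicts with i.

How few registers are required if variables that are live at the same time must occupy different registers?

The cycle h-i-n-f-c-h has odd length 5, so it cannot be 2-colored; at least 3 registers are needed.
3 registers suffice: register 1 → {n, c}; register 2 → {f, i}; register 3 → {h}. Every pair that conflicts lands in different registers.

3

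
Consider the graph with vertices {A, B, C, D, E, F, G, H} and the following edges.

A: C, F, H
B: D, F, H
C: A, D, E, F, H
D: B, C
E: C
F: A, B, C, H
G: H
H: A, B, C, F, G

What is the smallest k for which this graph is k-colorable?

A, C, F, H are pairwise adjacent (a clique of size 4), so at least 4 colors are needed.
4 colors suffice: color 1 → {D, E, H}; color 2 → {B, C, G}; color 3 → {F}; color 4 → {A}. Each edge has distinct colors on its endpoints.

4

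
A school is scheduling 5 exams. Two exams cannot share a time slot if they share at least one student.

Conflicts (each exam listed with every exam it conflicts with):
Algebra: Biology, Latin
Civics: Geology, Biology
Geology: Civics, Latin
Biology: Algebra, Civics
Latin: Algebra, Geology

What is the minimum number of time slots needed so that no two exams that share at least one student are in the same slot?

3

The cycle Biology-Algebra-Latin-Geology-Civics-Biology has odd length 5, so it cannot be 2-colored; at least 3 time slots are needed.
3 time slots suffice: time slot 1 → {Biology, Latin}; time slot 2 → {Algebra, Geology}; time slot 3 → {Civics}. Every pair that conflicts lands in different time slots.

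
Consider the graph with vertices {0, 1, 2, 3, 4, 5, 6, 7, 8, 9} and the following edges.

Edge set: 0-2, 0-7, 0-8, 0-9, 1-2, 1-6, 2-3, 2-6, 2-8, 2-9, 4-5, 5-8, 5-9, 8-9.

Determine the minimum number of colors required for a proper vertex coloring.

4

0, 2, 8, 9 form a clique, so at least 4 colors are needed.
4 colors suffice: 0=green, 1=blue, 2=red, 3=blue, 4=blue, 5=red, 6=green, 7=red, 8=blue, 9=yellow. Each edge has distinct colors on its endpoints.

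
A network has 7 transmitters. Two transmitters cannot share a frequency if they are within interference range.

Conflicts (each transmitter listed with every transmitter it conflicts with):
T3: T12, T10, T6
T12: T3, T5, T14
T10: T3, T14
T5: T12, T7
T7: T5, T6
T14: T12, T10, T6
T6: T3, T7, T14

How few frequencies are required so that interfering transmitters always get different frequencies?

The cycle T6-T14-T12-T5-T7-T6 has odd length 5, so it cannot be 2-colored; at least 3 frequencies are needed.
3 frequencies suffice: frequency 1 → {T12, T10, T6}; frequency 2 → {T3, T7, T14}; frequency 3 → {T5}. No two conflicting transmitters share a frequency.

3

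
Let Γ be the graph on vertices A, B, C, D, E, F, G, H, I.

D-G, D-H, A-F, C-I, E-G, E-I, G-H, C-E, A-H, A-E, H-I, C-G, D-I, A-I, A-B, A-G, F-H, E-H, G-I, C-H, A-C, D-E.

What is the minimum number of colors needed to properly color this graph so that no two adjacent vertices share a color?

A, C, E, G, H, I are pairwise adjacent (a clique of size 6), so at least 6 colors are needed.
6 colors suffice: color 1 → {B, H}; color 2 → {A, D}; color 3 → {F, G}; color 4 → {E}; color 5 → {I}; color 6 → {C}. Every edge joins two different colors.

6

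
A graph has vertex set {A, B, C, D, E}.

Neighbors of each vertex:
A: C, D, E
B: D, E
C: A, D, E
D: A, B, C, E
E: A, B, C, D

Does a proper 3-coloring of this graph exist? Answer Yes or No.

A, C, D, E are pairwise adjacent (a clique of size 4), so at least 4 colors are needed.
So 3 colors are not enough.

No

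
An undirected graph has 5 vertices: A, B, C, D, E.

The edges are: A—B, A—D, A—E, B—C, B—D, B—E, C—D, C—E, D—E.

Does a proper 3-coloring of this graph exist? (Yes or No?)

B, C, D, E form a clique, so at least 4 colors are needed.
So 3 colors are not enough.

No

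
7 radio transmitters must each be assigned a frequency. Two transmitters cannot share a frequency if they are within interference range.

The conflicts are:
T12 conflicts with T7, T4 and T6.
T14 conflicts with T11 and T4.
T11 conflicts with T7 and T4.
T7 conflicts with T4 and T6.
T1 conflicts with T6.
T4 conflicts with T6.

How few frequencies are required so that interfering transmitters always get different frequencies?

T12, T7, T4, T6 all conflict with each other, so at least 4 frequencies are needed.
4 frequencies suffice: frequency 1 → {T1, T4}; frequency 2 → {T11, T6}; frequency 3 → {T14, T7}; frequency 4 → {T12}. Every pair that conflicts lands in different frequencies.

4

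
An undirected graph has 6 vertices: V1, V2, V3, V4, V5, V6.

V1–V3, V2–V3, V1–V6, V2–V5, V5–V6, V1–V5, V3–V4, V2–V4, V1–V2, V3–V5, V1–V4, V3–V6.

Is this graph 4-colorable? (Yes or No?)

The chromatic number is 4. V1, V2, V3, V4 form a clique, so at least 4 colors are needed.
One proper 4-coloring: V1=1, V2=4, V3=2, V4=3, V5=3, V6=4.
That is already a proper 4-coloring.

Yes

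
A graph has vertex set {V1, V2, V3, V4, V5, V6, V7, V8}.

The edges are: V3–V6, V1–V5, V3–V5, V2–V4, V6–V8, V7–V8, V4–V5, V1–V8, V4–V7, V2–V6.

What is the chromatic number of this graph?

The cycle V4-V2-V6-V3-V5-V4 has odd length 5, so it cannot be 2-colored; at least 3 colors are needed.
3 colors suffice: color 1 → {V1, V4, V6}; color 2 → {V2, V5, V8}; color 3 → {V3, V7}. Every edge joins two different colors.

3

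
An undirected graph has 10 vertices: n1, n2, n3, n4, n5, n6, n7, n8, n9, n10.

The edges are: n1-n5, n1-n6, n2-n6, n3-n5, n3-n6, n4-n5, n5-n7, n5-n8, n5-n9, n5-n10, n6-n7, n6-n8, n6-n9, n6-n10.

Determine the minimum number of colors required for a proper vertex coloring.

2

n6 and n10 are adjacent, so at least 2 colors are needed.
2 colors suffice: n1=2, n2=2, n3=2, n4=2, n5=1, n6=1, n7=2, n8=2, n9=2, n10=2. Every edge joins two different colors.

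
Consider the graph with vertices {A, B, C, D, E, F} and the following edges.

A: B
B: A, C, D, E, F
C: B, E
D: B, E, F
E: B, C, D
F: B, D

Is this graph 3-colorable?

The chromatic number is 3. B, C, E form a triangle, so at least 3 colors are needed.
3 colors suffice: A=2, B=1, C=3, D=3, E=2, F=2.
That is already a proper 3-coloring.

Yes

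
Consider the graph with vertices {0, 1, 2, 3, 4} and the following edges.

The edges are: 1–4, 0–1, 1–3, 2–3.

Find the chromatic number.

0 and 1 are adjacent, so at least 2 colors are needed.
2 colors suffice: color red → {1, 2}; color blue → {0, 3, 4}. Each edge has distinct colors on its endpoints.

2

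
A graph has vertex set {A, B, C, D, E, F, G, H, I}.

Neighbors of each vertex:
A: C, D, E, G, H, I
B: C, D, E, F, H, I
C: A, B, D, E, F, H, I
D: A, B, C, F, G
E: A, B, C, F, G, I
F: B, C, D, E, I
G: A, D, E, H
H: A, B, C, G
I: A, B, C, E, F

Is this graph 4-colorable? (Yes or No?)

B, C, E, F, I are pairwise adjacent (a clique of size 5), so at least 5 colors are needed.
So 4 colors are not enough.

No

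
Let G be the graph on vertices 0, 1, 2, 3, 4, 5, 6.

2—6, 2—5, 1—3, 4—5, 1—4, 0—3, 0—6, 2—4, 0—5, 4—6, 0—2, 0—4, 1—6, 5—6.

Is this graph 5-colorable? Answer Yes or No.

Yes

The chromatic number is 5. 0, 2, 4, 5, 6 form a clique, so at least 5 colors are needed.
5 colors suffice: color red → {3, 4}; color blue → {6}; color green → {0, 1}; color yellow → {5}; color purple → {2}.
That is already a proper 5-coloring.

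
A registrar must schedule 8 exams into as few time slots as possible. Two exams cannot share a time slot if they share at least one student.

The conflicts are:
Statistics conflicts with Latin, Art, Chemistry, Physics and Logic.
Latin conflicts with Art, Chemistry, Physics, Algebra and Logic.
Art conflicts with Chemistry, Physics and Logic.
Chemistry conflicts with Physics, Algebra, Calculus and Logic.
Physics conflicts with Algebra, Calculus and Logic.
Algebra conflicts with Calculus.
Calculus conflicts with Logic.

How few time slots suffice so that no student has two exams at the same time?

Statistics, Latin, Art, Chemistry, Physics, Logic all conflict with each other, so at least 6 time slots are needed.
A valid assignment using 6 time slots: Statistics=6, Latin=4, Art=5, Chemistry=2, Physics=1, Algebra=3, Calculus=4, Logic=3. No two conflicting exams share a time slot.

6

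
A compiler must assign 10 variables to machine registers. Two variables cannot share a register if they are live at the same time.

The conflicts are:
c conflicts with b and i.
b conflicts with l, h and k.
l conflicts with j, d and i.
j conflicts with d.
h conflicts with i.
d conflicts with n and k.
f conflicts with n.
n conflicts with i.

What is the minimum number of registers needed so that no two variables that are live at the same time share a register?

l, j, d all conflict with each other, so at least 3 registers are needed.
3 registers suffice: register 1 → {b, d, f, i}; register 2 → {c, l, h, n, k}; register 3 → {j}. No two conflicting variables share a register.

3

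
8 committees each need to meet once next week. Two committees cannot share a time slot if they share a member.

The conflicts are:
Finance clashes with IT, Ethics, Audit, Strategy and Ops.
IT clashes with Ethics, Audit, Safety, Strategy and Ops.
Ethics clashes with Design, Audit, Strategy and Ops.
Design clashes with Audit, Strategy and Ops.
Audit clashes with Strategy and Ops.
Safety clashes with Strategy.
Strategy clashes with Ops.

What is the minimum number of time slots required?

Finance, IT, Ethics, Audit, Strategy, Ops all conflict with each other, so at least 6 time slots are needed.
6 time slots suffice: Finance=6, IT=3, Ethics=5, Design=3, Audit=2, Safety=2, Strategy=1, Ops=4. Every pair that conflicts lands in different time slots.

6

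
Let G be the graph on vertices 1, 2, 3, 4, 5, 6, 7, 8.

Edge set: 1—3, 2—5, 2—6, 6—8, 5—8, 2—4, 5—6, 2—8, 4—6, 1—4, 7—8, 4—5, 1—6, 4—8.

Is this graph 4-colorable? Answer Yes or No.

No

2, 4, 5, 6, 8 are mutually adjacent (a clique of size 5), so at least 5 colors are needed.
So 4 colors are not enough.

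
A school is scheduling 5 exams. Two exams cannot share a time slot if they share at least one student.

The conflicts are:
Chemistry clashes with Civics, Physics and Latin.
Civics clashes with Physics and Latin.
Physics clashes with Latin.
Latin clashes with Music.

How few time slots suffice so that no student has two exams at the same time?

Chemistry, Civics, Physics, Latin all conflict with each other, so at least 4 time slots are needed.
Using 4 time slots: Chemistry=4, Civics=2, Physics=3, Latin=1, Music=2. Each listed conflict is separated.

4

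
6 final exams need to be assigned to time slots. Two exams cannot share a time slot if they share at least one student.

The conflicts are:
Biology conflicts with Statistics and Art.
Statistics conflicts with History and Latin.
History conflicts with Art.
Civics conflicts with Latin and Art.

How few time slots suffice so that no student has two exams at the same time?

The cycle Civics-Latin-Statistics-History-Art-Civics has odd length 5, so it cannot be 2-colored; at least 3 time slots are needed.
3 time slots suffice: time slot 1 → {Statistics, Art}; time slot 2 → {Biology, History, Latin}; time slot 3 → {Civics}. Every pair that conflicts lands in different time slots.

3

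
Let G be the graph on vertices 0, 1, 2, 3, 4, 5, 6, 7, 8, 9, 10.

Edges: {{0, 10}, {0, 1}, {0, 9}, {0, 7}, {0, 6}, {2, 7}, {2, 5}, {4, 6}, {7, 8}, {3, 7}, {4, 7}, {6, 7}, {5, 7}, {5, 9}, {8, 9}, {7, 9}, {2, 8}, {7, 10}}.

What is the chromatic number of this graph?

5, 7, 9 are mutually adjacent, so at least 3 colors are needed.
3 colors suffice: 0=b, 1=a, 2=c, 3=b, 4=b, 5=b, 6=c, 7=a, 8=b, 9=c, 10=c. No two adjacent vertices share a color.

3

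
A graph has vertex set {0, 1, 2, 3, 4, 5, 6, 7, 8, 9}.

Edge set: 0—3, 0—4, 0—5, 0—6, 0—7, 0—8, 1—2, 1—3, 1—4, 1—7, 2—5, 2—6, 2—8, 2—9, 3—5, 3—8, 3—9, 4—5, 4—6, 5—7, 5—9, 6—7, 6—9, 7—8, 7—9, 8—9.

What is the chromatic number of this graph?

0, 3, 8 form a triangle, so at least 3 colors are needed.
3 colors suffice: 0=a, 1=a, 2=c, 3=c, 4=c, 5=b, 6=b, 7=c, 8=b, 9=a. Every edge joins two different colors.

3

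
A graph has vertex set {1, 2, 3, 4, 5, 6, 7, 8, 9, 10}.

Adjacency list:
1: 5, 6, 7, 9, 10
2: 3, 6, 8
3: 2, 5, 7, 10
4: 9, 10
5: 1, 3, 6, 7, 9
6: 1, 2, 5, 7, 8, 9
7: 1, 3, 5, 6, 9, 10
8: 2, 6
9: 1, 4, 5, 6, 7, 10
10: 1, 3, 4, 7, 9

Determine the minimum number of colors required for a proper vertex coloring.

1, 5, 6, 7, 9 are pairwise adjacent (a clique of size 5), so at least 5 colors are needed.
5 colors suffice: color red → {6, 10}; color blue → {2, 4, 7}; color green → {3, 8, 9}; color yellow → {1}; color purple → {5}. Every edge joins two different colors.

5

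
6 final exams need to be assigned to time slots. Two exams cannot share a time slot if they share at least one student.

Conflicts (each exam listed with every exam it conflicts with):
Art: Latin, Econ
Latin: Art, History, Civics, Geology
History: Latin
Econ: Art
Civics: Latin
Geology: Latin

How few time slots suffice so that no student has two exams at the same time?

2

Latin and Civics conflict, so at least 2 time slots are needed.
2 time slots suffice: time slot 1 → {Latin, Econ}; time slot 2 → {Art, History, Civics, Geology}. Each listed conflict is separated.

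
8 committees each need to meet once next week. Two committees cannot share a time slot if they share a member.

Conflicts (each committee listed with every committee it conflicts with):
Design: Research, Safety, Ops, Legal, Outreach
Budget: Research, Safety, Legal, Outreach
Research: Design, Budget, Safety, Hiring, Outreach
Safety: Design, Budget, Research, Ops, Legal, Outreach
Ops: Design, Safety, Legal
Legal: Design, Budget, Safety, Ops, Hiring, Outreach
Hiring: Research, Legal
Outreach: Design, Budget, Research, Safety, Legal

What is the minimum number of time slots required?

Budget, Research, Safety, Outreach are mutually in conflict, so at least 4 time slots are needed.
4 time slots suffice: Design=4, Budget=4, Research=2, Safety=1, Ops=3, Legal=2, Hiring=1, Outreach=3. Every pair that conflicts lands in different time slots.

4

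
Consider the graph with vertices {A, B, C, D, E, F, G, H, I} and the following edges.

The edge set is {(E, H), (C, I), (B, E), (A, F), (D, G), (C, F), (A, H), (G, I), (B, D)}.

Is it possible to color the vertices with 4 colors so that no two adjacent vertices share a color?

The chromatic number is 3. The cycle H-E-B-D-G-I-C-F-A-H has odd length 9, so it cannot be 2-colored; at least 3 colors are needed.
A valid assignment using 3 colors: A=2, B=1, C=3, D=2, E=2, F=1, G=1, H=1, I=2.
Since 4 ≥ 3, a proper 4-coloring certainly exists.

Yes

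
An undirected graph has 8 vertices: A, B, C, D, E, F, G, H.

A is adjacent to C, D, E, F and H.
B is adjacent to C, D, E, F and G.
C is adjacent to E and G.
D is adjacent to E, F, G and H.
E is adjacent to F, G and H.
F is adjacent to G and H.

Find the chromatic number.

5

A, D, E, F, H are mutually adjacent (a clique of size 5), so at least 5 colors are needed.
5 colors suffice: color 1 → {E}; color 2 → {C, F}; color 3 → {D}; color 4 → {A, B}; color 5 → {G, H}. Each edge has distinct colors on its endpoints.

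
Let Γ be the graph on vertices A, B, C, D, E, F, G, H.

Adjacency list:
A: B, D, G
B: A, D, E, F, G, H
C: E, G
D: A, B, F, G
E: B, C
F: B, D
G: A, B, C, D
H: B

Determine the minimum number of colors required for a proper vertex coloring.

A, B, D, G form a clique, so at least 4 colors are needed.
4 colors suffice: color red → {B, C}; color blue → {D, E, H}; color green → {F, G}; color yellow → {A}. Each edge has distinct colors on its endpoints.

4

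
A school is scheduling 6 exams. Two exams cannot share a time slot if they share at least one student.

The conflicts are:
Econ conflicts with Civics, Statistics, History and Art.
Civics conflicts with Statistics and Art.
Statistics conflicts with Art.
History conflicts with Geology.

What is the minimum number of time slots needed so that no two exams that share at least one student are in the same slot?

Econ, Civics, Statistics, Art all conflict with each other, so at least 4 time slots are needed.
4 time slots suffice: Econ=1, Civics=4, Statistics=2, History=2, Art=3, Geology=1. Every pair that conflicts lands in different time slots.

4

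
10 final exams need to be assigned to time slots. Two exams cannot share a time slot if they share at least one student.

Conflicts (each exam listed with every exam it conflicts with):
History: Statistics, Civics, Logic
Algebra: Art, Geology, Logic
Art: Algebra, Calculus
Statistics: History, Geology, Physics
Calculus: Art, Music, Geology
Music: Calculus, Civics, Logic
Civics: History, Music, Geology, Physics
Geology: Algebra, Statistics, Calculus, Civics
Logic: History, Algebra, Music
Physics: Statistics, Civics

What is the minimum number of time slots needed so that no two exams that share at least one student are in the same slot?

3

The cycle History-Logic-Algebra-Geology-Statistics-History has odd length 5, so it cannot be 2-colored; at least 3 time slots are needed.
A valid assignment using 3 time slots: History=3, Algebra=2, Art=1, Statistics=2, Calculus=2, Music=3, Civics=2, Geology=1, Logic=1, Physics=1. Every pair that conflicts lands in different time slots.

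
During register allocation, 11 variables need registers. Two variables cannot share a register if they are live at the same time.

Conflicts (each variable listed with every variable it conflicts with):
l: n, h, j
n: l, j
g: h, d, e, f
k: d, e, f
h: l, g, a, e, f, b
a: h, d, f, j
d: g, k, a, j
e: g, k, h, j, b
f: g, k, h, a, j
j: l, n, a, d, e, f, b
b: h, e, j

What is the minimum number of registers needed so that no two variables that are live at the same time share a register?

g, h, e all conflict with each other, so at least 3 registers are needed.
3 registers suffice: register 1 → {k, h, j}; register 2 → {l, d, e, f}; register 3 → {n, g, a, b}. No two conflicting variables share a register.

3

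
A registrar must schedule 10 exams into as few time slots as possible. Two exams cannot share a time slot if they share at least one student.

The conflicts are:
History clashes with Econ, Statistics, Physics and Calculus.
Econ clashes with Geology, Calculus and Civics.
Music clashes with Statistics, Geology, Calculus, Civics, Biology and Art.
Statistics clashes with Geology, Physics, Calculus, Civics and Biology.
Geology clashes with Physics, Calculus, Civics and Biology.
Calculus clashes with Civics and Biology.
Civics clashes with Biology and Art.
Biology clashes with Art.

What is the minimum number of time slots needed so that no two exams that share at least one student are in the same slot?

Music, Statistics, Geology, Calculus, Civics, Biology all conflict with each other, so at least 6 time slots are needed.
6 time slots suffice: time slot 1 → {Econ, Statistics, Art}; time slot 2 → {Physics, Calculus}; time slot 3 → {History, Geology}; time slot 4 → {Civics}; time slot 5 → {Music}; time slot 6 → {Biology}. Every pair that conflicts lands in different time slots.

6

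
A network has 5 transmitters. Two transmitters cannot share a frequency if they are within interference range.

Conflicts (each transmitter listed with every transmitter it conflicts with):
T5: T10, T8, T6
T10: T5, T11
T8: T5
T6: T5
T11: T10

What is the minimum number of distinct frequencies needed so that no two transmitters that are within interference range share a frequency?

2

T5 and T8 conflict, so at least 2 frequencies are needed.
2 frequencies suffice: frequency 1 → {T5, T11}; frequency 2 → {T10, T8, T6}. Each listed conflict is separated.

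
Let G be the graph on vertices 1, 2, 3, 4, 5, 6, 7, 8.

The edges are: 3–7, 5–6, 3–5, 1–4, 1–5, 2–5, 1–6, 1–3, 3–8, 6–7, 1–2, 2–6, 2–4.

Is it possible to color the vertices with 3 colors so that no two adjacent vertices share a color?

No

1, 2, 5, 6 are pairwise adjacent (a clique of size 4), so at least 4 colors are needed.
So 3 colors are not enough.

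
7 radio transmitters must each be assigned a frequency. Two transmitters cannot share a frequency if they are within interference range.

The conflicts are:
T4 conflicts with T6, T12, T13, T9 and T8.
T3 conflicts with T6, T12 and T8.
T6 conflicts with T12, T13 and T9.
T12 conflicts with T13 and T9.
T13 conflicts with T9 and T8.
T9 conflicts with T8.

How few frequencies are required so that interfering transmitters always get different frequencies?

T4, T6, T12, T13, T9 pairwise conflict, so at least 5 frequencies are needed.
5 frequencies suffice: frequency 1 → {T4, T3}; frequency 2 → {T6, T8}; frequency 3 → {T9}; frequency 4 → {T12}; frequency 5 → {T13}. Each listed conflict is separated.

5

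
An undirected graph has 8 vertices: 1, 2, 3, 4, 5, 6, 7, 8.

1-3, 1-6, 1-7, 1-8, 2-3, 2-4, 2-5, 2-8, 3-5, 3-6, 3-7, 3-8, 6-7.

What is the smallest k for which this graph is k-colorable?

4

1, 3, 6, 7 are pairwise adjacent (a clique of size 4), so at least 4 colors are needed.
A valid assignment using 4 colors: 1=b, 2=b, 3=a, 4=a, 5=c, 6=d, 7=c, 8=c. Each edge has distinct colors on its endpoints.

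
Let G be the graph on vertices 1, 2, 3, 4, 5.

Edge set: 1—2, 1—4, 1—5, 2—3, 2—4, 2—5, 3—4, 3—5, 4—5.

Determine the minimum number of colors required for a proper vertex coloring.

4

1, 2, 4, 5 form a clique, so at least 4 colors are needed.
A valid assignment using 4 colors: 1=d, 2=c, 3=d, 4=a, 5=b. No two adjacent vertices share a color.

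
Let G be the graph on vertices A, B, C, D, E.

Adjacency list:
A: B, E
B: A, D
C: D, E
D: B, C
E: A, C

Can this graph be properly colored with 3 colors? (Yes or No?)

The chromatic number is 3. The cycle D-C-E-A-B-D has odd length 5, so it cannot be 2-colored; at least 3 colors are needed.
3 colors suffice: A=3, B=2, C=2, D=1, E=1.
That is already a proper 3-coloring.

Yes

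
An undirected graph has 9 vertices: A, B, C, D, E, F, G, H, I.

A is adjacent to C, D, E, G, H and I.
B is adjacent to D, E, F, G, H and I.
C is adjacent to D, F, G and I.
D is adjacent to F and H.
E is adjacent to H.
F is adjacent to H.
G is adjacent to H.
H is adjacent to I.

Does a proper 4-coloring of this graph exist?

The chromatic number is 4. B, D, F, H are pairwise adjacent (a clique of size 4), so at least 4 colors are needed.
4 colors suffice: A=blue, B=blue, C=red, D=green, E=green, F=yellow, G=green, H=red, I=green.
That is already a proper 4-coloring.

Yes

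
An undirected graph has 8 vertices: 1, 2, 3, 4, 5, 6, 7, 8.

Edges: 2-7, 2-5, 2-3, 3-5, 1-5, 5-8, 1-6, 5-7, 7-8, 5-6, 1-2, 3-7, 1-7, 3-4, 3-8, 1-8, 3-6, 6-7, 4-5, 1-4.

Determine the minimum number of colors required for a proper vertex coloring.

3, 5, 6, 7 are pairwise adjacent (a clique of size 4), so at least 4 colors are needed.
4 colors suffice: 1=c, 2=d, 3=c, 4=b, 5=a, 6=d, 7=b, 8=d. No two adjacent vertices share a color.

4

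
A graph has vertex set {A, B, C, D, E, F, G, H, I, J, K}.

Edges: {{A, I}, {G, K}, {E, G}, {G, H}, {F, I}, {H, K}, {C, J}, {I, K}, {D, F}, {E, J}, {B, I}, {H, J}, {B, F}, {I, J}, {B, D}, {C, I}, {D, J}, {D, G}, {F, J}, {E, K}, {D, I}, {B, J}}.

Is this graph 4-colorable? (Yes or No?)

No

B, D, F, I, J are pairwise adjacent (a clique of size 5), so at least 5 colors are needed.
So 4 colors are not enough.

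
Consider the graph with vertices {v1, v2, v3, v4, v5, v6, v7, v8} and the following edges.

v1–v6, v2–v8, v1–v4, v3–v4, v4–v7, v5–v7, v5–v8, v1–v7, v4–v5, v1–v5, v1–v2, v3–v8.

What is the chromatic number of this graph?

4

v1, v4, v5, v7 are pairwise adjacent (a clique of size 4), so at least 4 colors are needed.
4 colors suffice: color 1 → {v1, v8}; color 2 → {v2, v4, v6}; color 3 → {v3, v5}; color 4 → {v7}. Every edge joins two different colors.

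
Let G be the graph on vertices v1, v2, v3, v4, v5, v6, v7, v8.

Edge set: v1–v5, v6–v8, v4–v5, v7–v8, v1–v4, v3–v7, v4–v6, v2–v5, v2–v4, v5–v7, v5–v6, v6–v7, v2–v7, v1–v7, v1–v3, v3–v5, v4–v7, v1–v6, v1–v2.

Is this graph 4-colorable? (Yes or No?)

v1, v2, v4, v5, v7 form a clique, so at least 5 colors are needed.
So 4 colors are not enough.

No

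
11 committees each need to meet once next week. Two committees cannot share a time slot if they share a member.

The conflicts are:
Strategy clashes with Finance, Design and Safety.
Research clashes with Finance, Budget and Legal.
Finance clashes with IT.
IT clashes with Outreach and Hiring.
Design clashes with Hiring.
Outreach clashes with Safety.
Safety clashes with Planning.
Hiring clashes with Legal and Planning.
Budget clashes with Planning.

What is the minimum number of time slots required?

The cycle Planning-Hiring-Design-Strategy-Safety-Planning has odd length 5, so it cannot be 2-colored; at least 3 time slots are needed.
3 time slots suffice: Strategy=2, Research=2, Finance=1, IT=2, Design=3, Outreach=3, Safety=1, Hiring=1, Budget=1, Legal=3, Planning=2. Each listed conflict is separated.

3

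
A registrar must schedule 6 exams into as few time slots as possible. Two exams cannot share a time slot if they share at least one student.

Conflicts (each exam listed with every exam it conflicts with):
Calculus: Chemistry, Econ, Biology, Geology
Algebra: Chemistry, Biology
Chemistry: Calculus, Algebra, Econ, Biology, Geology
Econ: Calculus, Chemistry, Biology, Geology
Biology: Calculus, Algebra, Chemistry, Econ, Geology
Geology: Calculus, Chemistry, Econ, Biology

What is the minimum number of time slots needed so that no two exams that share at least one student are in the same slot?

5

Calculus, Chemistry, Econ, Biology, Geology all conflict with each other, so at least 5 time slots are needed.
5 time slots suffice: Calculus=5, Algebra=3, Chemistry=2, Econ=3, Biology=1, Geology=4. No two conflicting exams share a time slot.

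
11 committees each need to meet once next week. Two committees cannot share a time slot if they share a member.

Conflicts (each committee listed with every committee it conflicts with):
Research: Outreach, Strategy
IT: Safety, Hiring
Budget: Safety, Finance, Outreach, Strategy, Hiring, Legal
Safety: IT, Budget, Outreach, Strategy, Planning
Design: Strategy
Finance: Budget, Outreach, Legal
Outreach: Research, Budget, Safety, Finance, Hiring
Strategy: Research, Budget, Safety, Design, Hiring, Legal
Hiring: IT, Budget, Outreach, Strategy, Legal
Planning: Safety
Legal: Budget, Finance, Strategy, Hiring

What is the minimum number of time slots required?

4

Budget, Strategy, Hiring, Legal pairwise conflict, so at least 4 time slots are needed.
4 time slots suffice: Research=2, IT=1, Budget=2, Safety=3, Design=2, Finance=3, Outreach=1, Strategy=1, Hiring=3, Planning=1, Legal=4. Each listed conflict is separated.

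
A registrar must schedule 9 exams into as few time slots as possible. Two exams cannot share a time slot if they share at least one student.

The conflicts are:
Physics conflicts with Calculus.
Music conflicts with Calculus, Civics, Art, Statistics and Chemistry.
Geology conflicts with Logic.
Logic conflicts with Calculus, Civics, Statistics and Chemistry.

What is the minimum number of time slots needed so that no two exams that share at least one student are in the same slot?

Logic and Chemistry conflict, so at least 2 time slots are needed.
2 time slots suffice: Physics=1, Music=1, Geology=2, Logic=1, Calculus=2, Civics=2, Art=2, Statistics=2, Chemistry=2. No two conflicting exams share a time slot.

2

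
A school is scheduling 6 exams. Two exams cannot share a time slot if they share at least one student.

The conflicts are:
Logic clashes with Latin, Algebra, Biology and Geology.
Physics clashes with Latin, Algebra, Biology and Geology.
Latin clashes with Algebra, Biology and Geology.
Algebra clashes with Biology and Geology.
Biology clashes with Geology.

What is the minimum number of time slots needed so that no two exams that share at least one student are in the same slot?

Physics, Latin, Algebra, Biology, Geology are mutually in conflict, so at least 5 time slots are needed.
A valid assignment using 5 time slots: Logic=5, Physics=5, Latin=3, Algebra=4, Biology=2, Geology=1. No two conflicting exams share a time slot.

5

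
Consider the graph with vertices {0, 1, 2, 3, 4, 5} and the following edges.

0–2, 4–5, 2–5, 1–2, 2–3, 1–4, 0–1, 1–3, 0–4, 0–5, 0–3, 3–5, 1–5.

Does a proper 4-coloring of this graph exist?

No

0, 1, 2, 3, 5 form a clique, so at least 5 colors are needed.
So 4 colors are not enough.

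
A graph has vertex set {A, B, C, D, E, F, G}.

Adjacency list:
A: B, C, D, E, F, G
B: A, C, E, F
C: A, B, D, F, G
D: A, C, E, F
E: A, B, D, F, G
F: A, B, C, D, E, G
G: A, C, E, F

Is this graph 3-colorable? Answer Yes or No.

A, E, F, G are pairwise adjacent (a clique of size 4), so at least 4 colors are needed.
So 3 colors are not enough.

No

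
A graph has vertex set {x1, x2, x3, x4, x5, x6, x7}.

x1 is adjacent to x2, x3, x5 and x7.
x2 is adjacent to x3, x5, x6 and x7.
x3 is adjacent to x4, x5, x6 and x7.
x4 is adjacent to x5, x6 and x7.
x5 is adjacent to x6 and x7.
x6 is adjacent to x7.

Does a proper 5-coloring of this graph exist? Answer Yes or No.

Yes

The chromatic number is 5. x1, x2, x3, x5, x7 are pairwise adjacent (a clique of size 5), so at least 5 colors are needed.
5 colors suffice: color R → {x5}; color B → {x7}; color G → {x3}; color Y → {x2, x4}; color P → {x1, x6}.
That is already a proper 5-coloring.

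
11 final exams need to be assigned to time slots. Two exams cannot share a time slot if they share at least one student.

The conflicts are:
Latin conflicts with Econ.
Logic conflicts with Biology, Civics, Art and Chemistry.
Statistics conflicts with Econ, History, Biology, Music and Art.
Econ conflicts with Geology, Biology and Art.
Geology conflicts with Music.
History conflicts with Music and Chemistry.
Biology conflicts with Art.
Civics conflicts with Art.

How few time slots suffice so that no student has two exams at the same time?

4

Statistics, Econ, Biology, Art all conflict with each other, so at least 4 time slots are needed.
4 time slots suffice: time slot 1 → {Latin, Logic, Statistics, Geology}; time slot 2 → {History, Art}; time slot 3 → {Econ, Music, Civics, Chemistry}; time slot 4 → {Biology}. Each listed conflict is separated.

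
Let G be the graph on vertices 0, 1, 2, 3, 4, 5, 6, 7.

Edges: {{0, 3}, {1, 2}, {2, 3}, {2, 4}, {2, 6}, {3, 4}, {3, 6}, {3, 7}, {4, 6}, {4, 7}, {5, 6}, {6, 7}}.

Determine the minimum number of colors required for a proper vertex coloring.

3, 4, 6, 7 form a clique, so at least 4 colors are needed.
4 colors suffice: color red → {1, 3, 5}; color blue → {0, 6}; color green → {4}; color yellow → {2, 7}. No two adjacent vertices share a color.

4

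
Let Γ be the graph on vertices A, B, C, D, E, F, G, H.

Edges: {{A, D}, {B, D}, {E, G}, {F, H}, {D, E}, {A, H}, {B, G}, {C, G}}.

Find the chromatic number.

2

A and H are adjacent, so at least 2 colors are needed.
One proper 2-coloring: A=2, B=2, C=2, D=1, E=2, F=2, G=1, H=1. Each edge has distinct colors on its endpoints.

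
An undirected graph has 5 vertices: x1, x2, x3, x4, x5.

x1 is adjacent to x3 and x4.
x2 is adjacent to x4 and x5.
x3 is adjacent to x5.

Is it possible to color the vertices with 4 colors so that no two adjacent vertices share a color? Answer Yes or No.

Yes

The chromatic number is 3. The cycle x3-x5-x2-x4-x1-x3 has odd length 5, so it cannot be 2-colored; at least 3 colors are needed.
One proper 3-coloring: x1=1, x2=1, x3=3, x4=2, x5=2.
Since 4 ≥ 3, a proper 4-coloring certainly exists.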